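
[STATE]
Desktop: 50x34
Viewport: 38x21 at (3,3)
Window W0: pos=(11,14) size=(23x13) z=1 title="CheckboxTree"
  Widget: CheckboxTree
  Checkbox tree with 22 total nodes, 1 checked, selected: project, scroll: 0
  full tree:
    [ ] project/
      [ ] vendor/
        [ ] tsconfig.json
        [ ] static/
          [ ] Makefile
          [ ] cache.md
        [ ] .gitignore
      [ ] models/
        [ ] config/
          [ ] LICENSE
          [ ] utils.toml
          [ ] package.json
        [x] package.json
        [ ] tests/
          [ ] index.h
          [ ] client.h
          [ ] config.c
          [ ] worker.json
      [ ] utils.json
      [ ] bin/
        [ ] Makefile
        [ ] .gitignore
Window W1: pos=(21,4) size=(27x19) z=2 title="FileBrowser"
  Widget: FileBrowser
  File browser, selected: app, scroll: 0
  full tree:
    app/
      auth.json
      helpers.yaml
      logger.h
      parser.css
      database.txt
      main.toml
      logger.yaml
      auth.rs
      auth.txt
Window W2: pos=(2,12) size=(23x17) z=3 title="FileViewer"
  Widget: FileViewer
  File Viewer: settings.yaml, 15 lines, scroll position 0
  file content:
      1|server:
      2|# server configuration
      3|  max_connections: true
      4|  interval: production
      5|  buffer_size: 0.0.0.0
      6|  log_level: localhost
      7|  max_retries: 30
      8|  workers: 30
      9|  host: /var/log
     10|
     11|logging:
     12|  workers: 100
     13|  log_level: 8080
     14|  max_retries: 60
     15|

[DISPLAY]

                                      
                  ┏━━━━━━━━━━━━━━━━━━━
                  ┃ FileBrowser       
                  ┠───────────────────
                  ┃> [-] app/         
                  ┃    auth.json      
                  ┃    helpers.yaml   
                  ┃    logger.h       
                  ┃    parser.css     
━━━━━━━━━━━━━━━━━━━━━┓ database.txt   
 FileViewer          ┃ main.toml      
─────────────────────┨ logger.yaml    
server:             ▲┃ auth.rs        
# server configurati█┃ auth.txt       
  max_connections: t░┃                
  interval: producti░┃                
  buffer_size: 0.0.0░┃                
  log_level: localho░┃                
  max_retries: 30   ░┃                
  workers: 30       ░┃━━━━━━━━━━━━━━━━
  host: /var/log    ░┃ignore  ┃       


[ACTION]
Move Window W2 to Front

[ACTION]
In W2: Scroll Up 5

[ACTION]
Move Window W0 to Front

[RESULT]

                                      
                  ┏━━━━━━━━━━━━━━━━━━━
                  ┃ FileBrowser       
                  ┠───────────────────
                  ┃> [-] app/         
                  ┃    auth.json      
                  ┃    helpers.yaml   
                  ┃    logger.h       
                  ┃    parser.css     
━━━━━━━━━━━━━━━━━━━━━┓ database.txt   
 FileViewer          ┃ main.toml      
────────┏━━━━━━━━━━━━━━━━━━━━━┓aml    
server: ┃ CheckboxTree        ┃       
# server┠─────────────────────┨       
  max_co┃>[-] project/        ┃       
  interv┃   [ ] vendor/       ┃       
  buffer┃     [ ] tsconfig.jso┃       
  log_le┃     [ ] static/     ┃       
  max_re┃       [ ] Makefile  ┃       
  worker┃       [ ] cache.md  ┃━━━━━━━
  host: ┃     [ ] .gitignore  ┃       


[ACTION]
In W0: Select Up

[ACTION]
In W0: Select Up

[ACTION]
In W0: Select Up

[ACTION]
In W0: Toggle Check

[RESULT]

                                      
                  ┏━━━━━━━━━━━━━━━━━━━
                  ┃ FileBrowser       
                  ┠───────────────────
                  ┃> [-] app/         
                  ┃    auth.json      
                  ┃    helpers.yaml   
                  ┃    logger.h       
                  ┃    parser.css     
━━━━━━━━━━━━━━━━━━━━━┓ database.txt   
 FileViewer          ┃ main.toml      
────────┏━━━━━━━━━━━━━━━━━━━━━┓aml    
server: ┃ CheckboxTree        ┃       
# server┠─────────────────────┨       
  max_co┃>[x] project/        ┃       
  interv┃   [x] vendor/       ┃       
  buffer┃     [x] tsconfig.jso┃       
  log_le┃     [x] static/     ┃       
  max_re┃       [x] Makefile  ┃       
  worker┃       [x] cache.md  ┃━━━━━━━
  host: ┃     [x] .gitignore  ┃       


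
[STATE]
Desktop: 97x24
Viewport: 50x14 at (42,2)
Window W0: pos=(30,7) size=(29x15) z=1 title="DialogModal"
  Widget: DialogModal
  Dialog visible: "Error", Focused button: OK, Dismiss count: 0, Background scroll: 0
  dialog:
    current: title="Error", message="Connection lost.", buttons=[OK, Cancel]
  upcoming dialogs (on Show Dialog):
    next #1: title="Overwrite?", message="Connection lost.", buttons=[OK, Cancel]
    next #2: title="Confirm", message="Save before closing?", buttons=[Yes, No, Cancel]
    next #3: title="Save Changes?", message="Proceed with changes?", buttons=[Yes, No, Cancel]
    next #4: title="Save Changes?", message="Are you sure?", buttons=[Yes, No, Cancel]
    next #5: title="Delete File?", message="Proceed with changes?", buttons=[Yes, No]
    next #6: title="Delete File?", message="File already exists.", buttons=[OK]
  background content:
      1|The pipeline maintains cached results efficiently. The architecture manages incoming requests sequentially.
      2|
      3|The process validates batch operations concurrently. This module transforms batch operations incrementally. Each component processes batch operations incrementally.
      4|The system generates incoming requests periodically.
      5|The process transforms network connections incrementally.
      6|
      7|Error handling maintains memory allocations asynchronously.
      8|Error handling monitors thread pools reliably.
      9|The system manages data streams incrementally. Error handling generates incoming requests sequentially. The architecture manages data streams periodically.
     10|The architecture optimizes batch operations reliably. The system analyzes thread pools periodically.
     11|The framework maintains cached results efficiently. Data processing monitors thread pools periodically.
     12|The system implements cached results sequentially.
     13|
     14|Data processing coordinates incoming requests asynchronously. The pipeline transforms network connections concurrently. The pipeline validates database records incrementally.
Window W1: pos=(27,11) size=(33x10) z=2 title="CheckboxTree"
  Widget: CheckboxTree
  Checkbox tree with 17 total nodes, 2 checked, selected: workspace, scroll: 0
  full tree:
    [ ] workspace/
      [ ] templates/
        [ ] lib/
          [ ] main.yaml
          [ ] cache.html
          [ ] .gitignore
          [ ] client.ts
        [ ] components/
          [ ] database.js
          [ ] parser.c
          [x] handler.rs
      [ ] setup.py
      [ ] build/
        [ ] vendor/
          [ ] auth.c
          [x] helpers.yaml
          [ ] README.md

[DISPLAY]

                                                  
                                                  
                                                  
                                                  
                                                  
━━━━━━━━━━━━━━━━┓                                 
l               ┃                                 
────────────────┨                                 
e maintains cach┃                                 
━━━━━━━━━━━━━━━━━┓                                
                 ┃                                
─────────────────┨                                
/                ┃                                
es/              ┃                                


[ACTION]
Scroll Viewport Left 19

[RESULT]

                                                  
                                                  
                                                  
                                                  
                                                  
       ┏━━━━━━━━━━━━━━━━━━━━━━━━━━━┓              
       ┃ DialogModal               ┃              
       ┠───────────────────────────┨              
       ┃The pipeline maintains cach┃              
    ┏━━━━━━━━━━━━━━━━━━━━━━━━━━━━━━━┓             
    ┃ CheckboxTree                  ┃             
    ┠───────────────────────────────┨             
    ┃>[-] workspace/                ┃             
    ┃   [-] templates/              ┃             


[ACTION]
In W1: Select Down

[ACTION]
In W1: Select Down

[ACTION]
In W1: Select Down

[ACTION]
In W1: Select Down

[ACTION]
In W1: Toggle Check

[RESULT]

                                                  
                                                  
                                                  
                                                  
                                                  
       ┏━━━━━━━━━━━━━━━━━━━━━━━━━━━┓              
       ┃ DialogModal               ┃              
       ┠───────────────────────────┨              
       ┃The pipeline maintains cach┃              
    ┏━━━━━━━━━━━━━━━━━━━━━━━━━━━━━━━┓             
    ┃ CheckboxTree                  ┃             
    ┠───────────────────────────────┨             
    ┃ [-] workspace/                ┃             
    ┃   [-] templates/              ┃             


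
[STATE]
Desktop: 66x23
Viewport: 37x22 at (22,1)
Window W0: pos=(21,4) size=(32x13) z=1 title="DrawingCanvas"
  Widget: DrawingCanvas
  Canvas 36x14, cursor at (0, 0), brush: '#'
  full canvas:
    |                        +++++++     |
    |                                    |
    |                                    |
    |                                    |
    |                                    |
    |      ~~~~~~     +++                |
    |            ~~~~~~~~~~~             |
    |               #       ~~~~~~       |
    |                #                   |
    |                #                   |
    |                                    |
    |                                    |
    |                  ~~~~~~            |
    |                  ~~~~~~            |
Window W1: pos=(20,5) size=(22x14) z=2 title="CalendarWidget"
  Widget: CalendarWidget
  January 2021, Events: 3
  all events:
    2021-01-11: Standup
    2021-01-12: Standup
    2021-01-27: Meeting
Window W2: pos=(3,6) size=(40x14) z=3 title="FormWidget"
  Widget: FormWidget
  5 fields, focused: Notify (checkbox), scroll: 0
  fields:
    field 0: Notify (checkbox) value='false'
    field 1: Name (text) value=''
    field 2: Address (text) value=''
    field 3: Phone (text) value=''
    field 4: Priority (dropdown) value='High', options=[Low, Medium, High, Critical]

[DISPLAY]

                                     
                                     
                                     
━━━━━━━━━━━━━━━━━━━━━━━━━━━━━━┓      
━━━━━━━━━━━━━━━━━━━┓          ┃      
━━━━━━━━━━━━━━━━━━━━┓─────────┨      
                    ┃   ++++++┃      
────────────────────┨         ┃      
                    ┃         ┃      
                   ]┃         ┃      
                   ]┃         ┃      
                   ]┃         ┃      
h                 ▼]┃~~       ┃      
                    ┃  ~~~~~~ ┃      
                    ┃         ┃      
                    ┃━━━━━━━━━┛      
                    ┃                
                    ┃                
━━━━━━━━━━━━━━━━━━━━┛                
                                     
                                     
                                     


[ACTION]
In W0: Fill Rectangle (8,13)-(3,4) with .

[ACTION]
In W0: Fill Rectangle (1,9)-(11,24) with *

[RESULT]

                                     
                                     
                                     
━━━━━━━━━━━━━━━━━━━━━━━━━━━━━━┓      
━━━━━━━━━━━━━━━━━━━┓          ┃      
━━━━━━━━━━━━━━━━━━━━┓─────────┨      
                    ┃   ++++++┃      
────────────────────┨****     ┃      
                    ┃****     ┃      
                   ]┃****     ┃      
                   ]┃****     ┃      
                   ]┃****     ┃      
h                 ▼]┃****     ┃      
                    ┃****~~~~ ┃      
                    ┃****     ┃      
                    ┃━━━━━━━━━┛      
                    ┃                
                    ┃                
━━━━━━━━━━━━━━━━━━━━┛                
                                     
                                     
                                     


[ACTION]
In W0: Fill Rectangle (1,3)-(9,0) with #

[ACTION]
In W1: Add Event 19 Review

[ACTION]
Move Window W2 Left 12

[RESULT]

                                     
                                     
                                     
━━━━━━━━━━━━━━━━━━━━━━━━━━━━━━┓      
━━━━━━━━━━━━━━━━━━━┓          ┃      
━━━━━━━━━━━━━━━━━┓ ┃──────────┨      
                 ┃─┨    ++++++┃      
─────────────────┨ ┃*****     ┃      
                 ┃u┃*****     ┃      
                ]┃3┃*****     ┃      
                ]┃0┃*****     ┃      
                ]┃ ┃*****     ┃      
               ▼]┃2┃*****     ┃      
                 ┃3┃*****~~~~ ┃      
                 ┃ ┃*****     ┃      
                 ┃ ┃━━━━━━━━━━┛      
                 ┃ ┃                 
                 ┃━┛                 
━━━━━━━━━━━━━━━━━┛                   
                                     
                                     
                                     


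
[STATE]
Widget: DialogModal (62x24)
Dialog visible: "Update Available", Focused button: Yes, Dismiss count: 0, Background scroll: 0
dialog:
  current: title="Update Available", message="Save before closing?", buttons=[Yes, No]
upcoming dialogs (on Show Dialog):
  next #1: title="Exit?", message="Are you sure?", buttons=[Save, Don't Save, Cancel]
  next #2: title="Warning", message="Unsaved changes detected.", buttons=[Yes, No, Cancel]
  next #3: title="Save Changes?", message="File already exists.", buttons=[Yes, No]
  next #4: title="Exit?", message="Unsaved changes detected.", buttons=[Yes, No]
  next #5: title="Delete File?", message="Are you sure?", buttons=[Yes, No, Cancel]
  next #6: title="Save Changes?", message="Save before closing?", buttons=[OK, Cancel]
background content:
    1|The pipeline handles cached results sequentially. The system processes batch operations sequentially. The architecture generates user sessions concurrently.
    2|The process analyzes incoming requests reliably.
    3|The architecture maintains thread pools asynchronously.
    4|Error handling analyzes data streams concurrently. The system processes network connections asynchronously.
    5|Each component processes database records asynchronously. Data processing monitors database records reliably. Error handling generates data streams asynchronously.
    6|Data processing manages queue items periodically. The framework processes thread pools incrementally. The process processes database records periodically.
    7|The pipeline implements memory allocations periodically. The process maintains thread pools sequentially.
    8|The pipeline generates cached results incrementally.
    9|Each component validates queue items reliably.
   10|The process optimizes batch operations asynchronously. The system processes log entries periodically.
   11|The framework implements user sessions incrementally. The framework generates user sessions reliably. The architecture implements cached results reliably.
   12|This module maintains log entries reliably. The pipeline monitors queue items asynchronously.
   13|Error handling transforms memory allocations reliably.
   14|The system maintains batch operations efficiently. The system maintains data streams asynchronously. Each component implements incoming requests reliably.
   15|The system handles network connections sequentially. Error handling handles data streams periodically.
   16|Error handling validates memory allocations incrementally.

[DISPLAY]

The pipeline handles cached results sequentially. The system p
The process analyzes incoming requests reliably.              
The architecture maintains thread pools asynchronously.       
Error handling analyzes data streams concurrently. The system 
Each component processes database records asynchronously. Data
Data processing manages queue items periodically. The framewor
The pipeline implements memory allocations periodically. The p
The pipeline generates cached results incrementally.          
Each component validates queue items reliably.                
The process optimiz┌──────────────────────┐chronously. The sys
The framework imple│   Update Available   │ementally. The fram
This module maintai│ Save before closing? │ The pipeline monit
Error handling tran│      [Yes]  No       │s reliably.        
The system maintain└──────────────────────┘iently. The system 
The system handles network connections sequentially. Error han
Error handling validates memory allocations incrementally.    
                                                              
                                                              
                                                              
                                                              
                                                              
                                                              
                                                              
                                                              


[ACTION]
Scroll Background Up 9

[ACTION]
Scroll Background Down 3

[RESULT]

Error handling analyzes data streams concurrently. The system 
Each component processes database records asynchronously. Data
Data processing manages queue items periodically. The framewor
The pipeline implements memory allocations periodically. The p
The pipeline generates cached results incrementally.          
Each component validates queue items reliably.                
The process optimizes batch operations asynchronously. The sys
The framework implements user sessions incrementally. The fram
This module maintains log entries reliably. The pipeline monit
Error handling tran┌──────────────────────┐s reliably.        
The system maintain│   Update Available   │iently. The system 
The system handles │ Save before closing? │entially. Error han
Error handling vali│      [Yes]  No       │ incrementally.    
                   └──────────────────────┘                   
                                                              
                                                              
                                                              
                                                              
                                                              
                                                              
                                                              
                                                              
                                                              
                                                              


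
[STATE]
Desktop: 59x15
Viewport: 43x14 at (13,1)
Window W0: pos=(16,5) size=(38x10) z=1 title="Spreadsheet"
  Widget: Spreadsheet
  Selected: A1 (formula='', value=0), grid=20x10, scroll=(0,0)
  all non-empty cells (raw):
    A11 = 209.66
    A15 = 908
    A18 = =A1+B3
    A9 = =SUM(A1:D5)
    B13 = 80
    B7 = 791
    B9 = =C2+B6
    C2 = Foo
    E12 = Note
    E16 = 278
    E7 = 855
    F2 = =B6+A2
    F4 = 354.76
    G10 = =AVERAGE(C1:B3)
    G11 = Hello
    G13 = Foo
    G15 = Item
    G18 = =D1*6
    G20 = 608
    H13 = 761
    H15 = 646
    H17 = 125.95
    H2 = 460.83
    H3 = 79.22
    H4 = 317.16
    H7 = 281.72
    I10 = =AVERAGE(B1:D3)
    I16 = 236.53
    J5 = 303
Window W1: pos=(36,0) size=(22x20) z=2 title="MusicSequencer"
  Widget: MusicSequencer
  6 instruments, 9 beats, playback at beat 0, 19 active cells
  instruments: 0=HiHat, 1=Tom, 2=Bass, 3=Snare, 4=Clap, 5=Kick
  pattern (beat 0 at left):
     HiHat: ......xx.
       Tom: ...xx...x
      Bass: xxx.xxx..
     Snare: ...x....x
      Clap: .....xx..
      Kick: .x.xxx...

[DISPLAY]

                       ┃ MusicSequencer    
                       ┠───────────────────
                       ┃      ▼12345678    
                       ┃ HiHat······██·    
   ┏━━━━━━━━━━━━━━━━━━━┃   Tom···██···█    
   ┃ Spreadsheet       ┃  Bass███·███··    
   ┠───────────────────┃ Snare···█····█    
   ┃A1:                ┃  Clap·····██··    
   ┃       A       B   ┃  Kick·█·███···    
   ┃-------------------┃                   
   ┃  1      [0]       ┃                   
   ┃  2        0       ┃                   
   ┃  3        0       ┃                   
   ┗━━━━━━━━━━━━━━━━━━━┃                   


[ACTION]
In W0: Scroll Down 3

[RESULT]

                       ┃ MusicSequencer    
                       ┠───────────────────
                       ┃      ▼12345678    
                       ┃ HiHat······██·    
   ┏━━━━━━━━━━━━━━━━━━━┃   Tom···██···█    
   ┃ Spreadsheet       ┃  Bass███·███··    
   ┠───────────────────┃ Snare···█····█    
   ┃A1:                ┃  Clap·····██··    
   ┃       A       B   ┃  Kick·█·███···    
   ┃-------------------┃                   
   ┃  4        0       ┃                   
   ┃  5        0       ┃                   
   ┃  6        0       ┃                   
   ┗━━━━━━━━━━━━━━━━━━━┃                   


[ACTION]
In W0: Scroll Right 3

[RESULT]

                       ┃ MusicSequencer    
                       ┠───────────────────
                       ┃      ▼12345678    
                       ┃ HiHat······██·    
   ┏━━━━━━━━━━━━━━━━━━━┃   Tom···██···█    
   ┃ Spreadsheet       ┃  Bass███·███··    
   ┠───────────────────┃ Snare···█····█    
   ┃A1:                ┃  Clap·····██··    
   ┃       D       E   ┃  Kick·█·███···    
   ┃-------------------┃                   
   ┃  4        0       ┃                   
   ┃  5        0       ┃                   
   ┃  6        0       ┃                   
   ┗━━━━━━━━━━━━━━━━━━━┃                   


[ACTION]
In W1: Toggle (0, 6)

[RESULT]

                       ┃ MusicSequencer    
                       ┠───────────────────
                       ┃      ▼12345678    
                       ┃ HiHat·······█·    
   ┏━━━━━━━━━━━━━━━━━━━┃   Tom···██···█    
   ┃ Spreadsheet       ┃  Bass███·███··    
   ┠───────────────────┃ Snare···█····█    
   ┃A1:                ┃  Clap·····██··    
   ┃       D       E   ┃  Kick·█·███···    
   ┃-------------------┃                   
   ┃  4        0       ┃                   
   ┃  5        0       ┃                   
   ┃  6        0       ┃                   
   ┗━━━━━━━━━━━━━━━━━━━┃                   


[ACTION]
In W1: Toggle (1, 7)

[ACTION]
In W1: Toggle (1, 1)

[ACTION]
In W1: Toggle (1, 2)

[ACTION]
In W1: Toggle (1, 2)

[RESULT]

                       ┃ MusicSequencer    
                       ┠───────────────────
                       ┃      ▼12345678    
                       ┃ HiHat·······█·    
   ┏━━━━━━━━━━━━━━━━━━━┃   Tom·█·██··██    
   ┃ Spreadsheet       ┃  Bass███·███··    
   ┠───────────────────┃ Snare···█····█    
   ┃A1:                ┃  Clap·····██··    
   ┃       D       E   ┃  Kick·█·███···    
   ┃-------------------┃                   
   ┃  4        0       ┃                   
   ┃  5        0       ┃                   
   ┃  6        0       ┃                   
   ┗━━━━━━━━━━━━━━━━━━━┃                   


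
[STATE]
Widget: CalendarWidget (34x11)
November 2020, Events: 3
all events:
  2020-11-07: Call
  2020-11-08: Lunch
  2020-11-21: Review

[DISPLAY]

          November 2020           
Mo Tu We Th Fr Sa Su              
                   1              
 2  3  4  5  6  7*  8*            
 9 10 11 12 13 14 15              
16 17 18 19 20 21* 22             
23 24 25 26 27 28 29              
30                                
                                  
                                  
                                  


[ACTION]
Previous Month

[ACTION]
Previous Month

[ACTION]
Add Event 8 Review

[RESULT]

          September 2020          
Mo Tu We Th Fr Sa Su              
    1  2  3  4  5  6              
 7  8*  9 10 11 12 13             
14 15 16 17 18 19 20              
21 22 23 24 25 26 27              
28 29 30                          
                                  
                                  
                                  
                                  


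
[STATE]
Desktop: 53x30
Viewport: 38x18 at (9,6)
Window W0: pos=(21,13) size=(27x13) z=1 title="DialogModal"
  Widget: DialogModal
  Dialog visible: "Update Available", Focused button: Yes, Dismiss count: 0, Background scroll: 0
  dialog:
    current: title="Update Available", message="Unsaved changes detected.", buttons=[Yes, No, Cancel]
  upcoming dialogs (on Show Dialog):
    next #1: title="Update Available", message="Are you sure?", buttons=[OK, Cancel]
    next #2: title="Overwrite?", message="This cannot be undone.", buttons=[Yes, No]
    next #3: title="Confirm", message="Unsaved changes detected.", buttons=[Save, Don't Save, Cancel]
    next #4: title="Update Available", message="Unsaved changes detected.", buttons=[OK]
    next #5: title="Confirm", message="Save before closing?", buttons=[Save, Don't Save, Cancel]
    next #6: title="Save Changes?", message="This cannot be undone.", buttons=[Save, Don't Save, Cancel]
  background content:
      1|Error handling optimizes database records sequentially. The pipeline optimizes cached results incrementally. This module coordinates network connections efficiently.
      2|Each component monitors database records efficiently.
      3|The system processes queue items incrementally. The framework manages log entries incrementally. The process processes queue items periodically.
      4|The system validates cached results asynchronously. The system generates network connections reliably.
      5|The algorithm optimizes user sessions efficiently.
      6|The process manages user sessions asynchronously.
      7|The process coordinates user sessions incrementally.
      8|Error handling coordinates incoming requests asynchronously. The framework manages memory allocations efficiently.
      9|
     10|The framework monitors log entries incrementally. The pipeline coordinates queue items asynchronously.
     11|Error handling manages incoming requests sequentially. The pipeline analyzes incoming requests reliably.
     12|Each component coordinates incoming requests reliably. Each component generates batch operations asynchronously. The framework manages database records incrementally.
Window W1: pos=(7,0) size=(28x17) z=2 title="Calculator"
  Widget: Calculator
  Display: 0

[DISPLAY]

───┼───┼───┼───┤         ┃            
 4 │ 5 │ 6 │ × │         ┃            
───┼───┼───┼───┤         ┃            
 1 │ 2 │ 3 │ - │         ┃            
───┼───┼───┼───┤         ┃            
 0 │ . │ = │ + │         ┃            
───┼───┼───┼───┤         ┃            
 C │ MC│ MR│ M+│         ┃━━━━━━━━━━━━
───┴───┴───┴───┘         ┃            
                         ┃────────────
━━━━━━━━━━━━━━━━━━━━━━━━━┛g optimizes 
            ┃Each component monitors d
            ┃Th┌───────────────────┐eu
            ┃Th│  Update Available │ch
            ┃Th│Unsaved changes det│ u
            ┃Th│[Yes]  No   Cancel │r 
            ┃Th└───────────────────┘ u
            ┃Error handling coordinate


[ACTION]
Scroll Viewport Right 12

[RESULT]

─┼───┼───┤         ┃                  
 │ 6 │ × │         ┃                  
─┼───┼───┤         ┃                  
 │ 3 │ - │         ┃                  
─┼───┼───┤         ┃                  
 │ = │ + │         ┃                  
─┼───┼───┤         ┃                  
C│ MR│ M+│         ┃━━━━━━━━━━━━┓     
─┴───┴───┘         ┃            ┃     
                   ┃────────────┨     
━━━━━━━━━━━━━━━━━━━┛g optimizes ┃     
      ┃Each component monitors d┃     
      ┃Th┌───────────────────┐eu┃     
      ┃Th│  Update Available │ch┃     
      ┃Th│Unsaved changes det│ u┃     
      ┃Th│[Yes]  No   Cancel │r ┃     
      ┃Th└───────────────────┘ u┃     
      ┃Error handling coordinate┃     


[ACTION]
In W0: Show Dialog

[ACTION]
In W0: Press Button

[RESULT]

─┼───┼───┤         ┃                  
 │ 6 │ × │         ┃                  
─┼───┼───┤         ┃                  
 │ 3 │ - │         ┃                  
─┼───┼───┤         ┃                  
 │ = │ + │         ┃                  
─┼───┼───┤         ┃                  
C│ MR│ M+│         ┃━━━━━━━━━━━━┓     
─┴───┴───┘         ┃            ┃     
                   ┃────────────┨     
━━━━━━━━━━━━━━━━━━━┛g optimizes ┃     
      ┃Each component monitors d┃     
      ┃The system processes queu┃     
      ┃The system validates cach┃     
      ┃The algorithm optimizes u┃     
      ┃The process manages user ┃     
      ┃The process coordinates u┃     
      ┃Error handling coordinate┃     


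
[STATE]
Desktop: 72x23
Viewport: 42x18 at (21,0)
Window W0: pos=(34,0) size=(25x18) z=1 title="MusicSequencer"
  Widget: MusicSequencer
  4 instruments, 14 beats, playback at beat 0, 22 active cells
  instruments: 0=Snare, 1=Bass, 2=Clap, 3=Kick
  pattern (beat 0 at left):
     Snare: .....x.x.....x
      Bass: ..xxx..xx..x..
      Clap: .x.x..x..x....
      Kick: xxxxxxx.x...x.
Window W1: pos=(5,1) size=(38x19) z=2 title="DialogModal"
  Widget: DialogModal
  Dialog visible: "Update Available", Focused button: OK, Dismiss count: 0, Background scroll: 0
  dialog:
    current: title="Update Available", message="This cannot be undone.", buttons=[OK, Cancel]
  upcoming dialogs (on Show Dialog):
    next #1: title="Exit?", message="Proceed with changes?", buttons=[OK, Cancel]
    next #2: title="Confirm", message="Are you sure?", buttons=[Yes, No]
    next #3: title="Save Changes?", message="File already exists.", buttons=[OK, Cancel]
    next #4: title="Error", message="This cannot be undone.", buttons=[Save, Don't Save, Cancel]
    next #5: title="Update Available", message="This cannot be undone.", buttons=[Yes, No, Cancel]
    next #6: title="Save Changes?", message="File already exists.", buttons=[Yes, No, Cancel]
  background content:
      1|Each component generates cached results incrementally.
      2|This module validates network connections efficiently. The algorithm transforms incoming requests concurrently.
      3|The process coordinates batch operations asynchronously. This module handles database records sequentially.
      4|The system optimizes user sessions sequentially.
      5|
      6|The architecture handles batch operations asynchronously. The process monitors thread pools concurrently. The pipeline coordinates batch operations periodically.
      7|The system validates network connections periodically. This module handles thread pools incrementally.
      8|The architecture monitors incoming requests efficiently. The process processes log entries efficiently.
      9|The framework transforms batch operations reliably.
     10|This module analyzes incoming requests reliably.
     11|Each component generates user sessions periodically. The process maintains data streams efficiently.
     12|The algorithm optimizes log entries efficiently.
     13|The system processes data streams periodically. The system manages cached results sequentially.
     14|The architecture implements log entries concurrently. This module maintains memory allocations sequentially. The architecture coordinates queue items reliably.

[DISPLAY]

             ┏━━━━━━━━━━━━━━━━━━━━━━━┓    
━━━━━━━━━━━━━━━━━━━━━┓quencer        ┃    
                     ┃───────────────┨    
─────────────────────┨234567890123   ┃    
generates cached resu┃···█·█·····█   ┃    
idates network connec┃███··██··█··   ┃    
rdinates batch operat┃·█··█··█····   ┃    
mizes user sessions s┃█████·█···█·   ┃    
                     ┃               ┃    
───────────────┐opera┃               ┃    
e Available    │nnect┃               ┃    
not be undone. │ing r┃               ┃    
  Cancel       │opera┃               ┃    
───────────────┘eques┃               ┃    
generates user sessio┃               ┃    
ptimizes log entries ┃               ┃    
esses data streams pe┃               ┃    
e implements log entr┃━━━━━━━━━━━━━━━┛    


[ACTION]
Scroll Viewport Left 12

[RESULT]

                         ┏━━━━━━━━━━━━━━━━
━━━━━━━━━━━━━━━━━━━━━━━━━━━━━━━━━┓quencer 
alogModal                        ┃────────
─────────────────────────────────┨23456789
h component generates cached resu┃···█·█··
s module validates network connec┃███··██·
 process coordinates batch operat┃·█··█··█
 system optimizes user sessions s┃█████·█·
                                 ┃        
 a┌────────────────────────┐opera┃        
 s│    Update Available    │nnect┃        
 a│ This cannot be undone. │ing r┃        
 f│     [OK]  Cancel       │opera┃        
s └────────────────────────┘eques┃        
h component generates user sessio┃        
 algorithm optimizes log entries ┃        
 system processes data streams pe┃        
 architecture implements log entr┃━━━━━━━━


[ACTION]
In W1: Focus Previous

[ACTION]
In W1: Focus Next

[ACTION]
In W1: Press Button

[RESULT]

                         ┏━━━━━━━━━━━━━━━━
━━━━━━━━━━━━━━━━━━━━━━━━━━━━━━━━━┓quencer 
alogModal                        ┃────────
─────────────────────────────────┨23456789
h component generates cached resu┃···█·█··
s module validates network connec┃███··██·
 process coordinates batch operat┃·█··█··█
 system optimizes user sessions s┃█████·█·
                                 ┃        
 architecture handles batch opera┃        
 system validates network connect┃        
 architecture monitors incoming r┃        
 framework transforms batch opera┃        
s module analyzes incoming reques┃        
h component generates user sessio┃        
 algorithm optimizes log entries ┃        
 system processes data streams pe┃        
 architecture implements log entr┃━━━━━━━━


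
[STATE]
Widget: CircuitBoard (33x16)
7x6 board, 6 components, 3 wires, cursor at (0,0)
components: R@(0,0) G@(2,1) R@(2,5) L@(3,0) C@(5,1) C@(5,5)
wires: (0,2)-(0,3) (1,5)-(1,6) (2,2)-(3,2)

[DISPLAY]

   0 1 2 3 4 5 6                 
0  [R]      · ─ ·                
                                 
1                       · ─ ·    
                                 
2       G   ·           R        
            │                    
3   L       ·                    
                                 
4                                
                                 
5       C               C        
Cursor: (0,0)                    
                                 
                                 
                                 


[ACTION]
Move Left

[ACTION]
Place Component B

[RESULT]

   0 1 2 3 4 5 6                 
0  [B]      · ─ ·                
                                 
1                       · ─ ·    
                                 
2       G   ·           R        
            │                    
3   L       ·                    
                                 
4                                
                                 
5       C               C        
Cursor: (0,0)                    
                                 
                                 
                                 


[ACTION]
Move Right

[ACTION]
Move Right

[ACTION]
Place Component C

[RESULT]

   0 1 2 3 4 5 6                 
0   B      [C]─ ·                
                                 
1                       · ─ ·    
                                 
2       G   ·           R        
            │                    
3   L       ·                    
                                 
4                                
                                 
5       C               C        
Cursor: (0,2)                    
                                 
                                 
                                 
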